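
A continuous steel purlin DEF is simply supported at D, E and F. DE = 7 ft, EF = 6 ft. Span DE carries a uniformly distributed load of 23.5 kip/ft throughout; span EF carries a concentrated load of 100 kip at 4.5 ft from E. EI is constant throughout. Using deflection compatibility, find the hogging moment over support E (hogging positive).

Release continuity at E by inserting a hinge; the redundant is the internal moment M_E. The primary structure is two simply-supported spans DE and EF.
Rotations at E on the released spans (each span's end-slope, ×1/EI):
  span DE: UDL 23.5: wL³/(24EI) = 335.9/EI
  span EF: point load 100 at a = 4.5: Pab(L + b)/(6LEI) = 140.6/EI
  relative rotation θ_0 = (335.9 + 140.6)/EI = 476.5/EI
A unit hogging moment at E produces rotation L₁/(3EI) + L₂/(3EI) = 4.333/EI.
Slope continuity at E: θ_0 = M_E·4.333/EI, so M_E = 476.5/4.333 = 110 kip·ft (hogging).

M_E = 110 kip·ft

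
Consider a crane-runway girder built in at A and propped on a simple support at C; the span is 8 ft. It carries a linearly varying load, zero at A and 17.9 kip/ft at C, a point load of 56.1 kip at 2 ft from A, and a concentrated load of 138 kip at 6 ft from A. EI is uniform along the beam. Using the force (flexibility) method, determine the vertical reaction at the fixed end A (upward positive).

R_A = 134.2 kip

Choose R_C as the redundant. The primary structure is the cantilever fixed at A.
Primary-structure tip deflection at C by superposition:
  triangular load, peak 17.9 at the free end: 11w₀L⁴/(120EI) = 6721/EI
  point load 56.1 at a = 2: Pa²(3L − a)/(6EI) = 822.8/EI
  point load 138 at a = 6: Pa²(3L − a)/(6EI) = 14904/EI
  δ_0 = 22448/EI
Flexibility coefficient — unit upward force at C: δ_{CC} = L³/(3EI) = 170.7/EI.
The prop prevents deflection at C: R_C = δ_0/δ_{CC} = 22448/170.7 = 131.5 kip.
Vertical equilibrium: R_A = ΣP − R_C = 265.7 − 131.5 = 134.2 kip.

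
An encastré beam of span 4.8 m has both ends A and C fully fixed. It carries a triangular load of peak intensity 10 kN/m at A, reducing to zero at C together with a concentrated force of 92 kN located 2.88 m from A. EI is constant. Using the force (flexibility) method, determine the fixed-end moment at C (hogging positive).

M_C = 71.27 kN·m

Release both end moments; the primary structure is a simply-supported span AC with redundants M_A and M_C.
Simple-span end rotations at A and C under the given loads:
  at A: triangular load, peak 10: w₀L³/(45EI) = 24.58/EI
  at C: triangular load, peak 10: 7w₀L³/(360EI) = 21.5/EI
  at A: point load 92 at a = 2.88: Pab(L + b)/(6LEI) = 118.7/EI
  at C: point load 92 at a = 2.88: Pab(L + a)/(6LEI) = 135.7/EI
  θ_A0 = 143.3/EI,  θ_C0 = 157.2/EI
Flexibility coefficients: a unit moment at one end gives L/(3EI) there and L/(6EI) at the far end, so f₁₁ = f₂₂ = 1.6/EI and f₁₂ = f₂₁ = 0.8/EI.
Compatibility — zero rotation at each built-in end:
  1.6 M_A + 0.8 M_C = 143.3
  0.8 M_A + 1.6 M_C = 157.2
Solving the pair gives M_A = 53.91 kN·m and M_C = 71.27 kN·m (hogging).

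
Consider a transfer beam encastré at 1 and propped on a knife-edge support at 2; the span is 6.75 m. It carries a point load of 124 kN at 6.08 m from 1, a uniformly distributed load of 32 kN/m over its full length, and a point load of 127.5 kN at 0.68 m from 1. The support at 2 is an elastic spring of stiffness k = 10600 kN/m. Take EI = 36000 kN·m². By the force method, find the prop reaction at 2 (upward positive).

Remove the prop at 2; the released (primary) structure is a cantilever built in at 1.
Downward deflection at the released point 2 due to the loads:
  point load 124 at a = 6.08: Pa²(3L − a)/(6EI) = 10825/EI
  UDL 32: wL⁴/(8EI) = 8304/EI
  point load 127.5 at a = 0.68: Pa²(3L − a)/(6EI) = 192.3/EI
  δ_0 = 19322/EI
Tip deflection under a unit load at 2: L³/(3EI) = 102.5/EI.
With EI = 36000 kN·m²: δ_0 = 0.53671 m and δ_{22} = 0.002848 m/kN.
Compatibility — the spring shortens by R_2/k under the reaction it provides: δ_0 − R_2·δ_{22} = R_2/k. With 1/k = 0.000094 m/kN, R_2 = δ_0 / (δ_{22} + 1/k) = 0.53671 / (0.002848 + 0.000094) = 182.4 kN.

R_2 = 182.4 kN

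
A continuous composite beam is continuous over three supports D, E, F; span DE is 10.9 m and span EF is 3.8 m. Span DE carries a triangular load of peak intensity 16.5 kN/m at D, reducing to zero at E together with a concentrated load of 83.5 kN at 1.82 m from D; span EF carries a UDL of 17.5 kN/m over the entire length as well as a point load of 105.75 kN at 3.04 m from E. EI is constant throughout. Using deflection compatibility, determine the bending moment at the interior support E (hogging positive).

M_E = 157.7 kN·m

Insert a hinge at E; M_E is the redundant, and each span becomes simply supported.
Rotations at E on the released spans (each span's end-slope, ×1/EI):
  span DE: triangular load, peak 16.5: 7w₀L³/(360EI) = 415.5/EI
  span DE: point load 83.5 at a = 1.82: Pab(L + a)/(6LEI) = 268.4/EI
  span EF: UDL 17.5: wL³/(24EI) = 40.01/EI
  span EF: point load 105.75 at a = 3.04: Pab(L + b)/(6LEI) = 48.86/EI
  relative rotation θ_0 = (683.9 + 88.88)/EI = 772.7/EI
A unit hogging moment at E produces rotation L₁/(3EI) + L₂/(3EI) = 4.9/EI.
Compatibility: M_E·(L₁+L₂)/(3EI) = θ_0, giving M_E = 157.7 kN·m (hogging).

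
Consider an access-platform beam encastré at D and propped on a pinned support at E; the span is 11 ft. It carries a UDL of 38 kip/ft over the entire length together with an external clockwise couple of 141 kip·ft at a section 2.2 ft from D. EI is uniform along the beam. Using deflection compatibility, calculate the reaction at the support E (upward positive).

R_E = 163.7 kip

Take the reaction at E as the redundant and release it; the primary structure is a cantilever fixed at D.
Free-end deflection of the primary structure under the applied loading (downward +):
  UDL 38: wL⁴/(8EI) = 69545/EI
  clockwise couple 141 at a = 2.2: M₀a(2L − a)/(2EI) = 3071/EI
  δ_0 = 72616/EI
Tip deflection under a unit load at E: L³/(3EI) = 443.7/EI.
Compatibility at E: δ_0 − R_E·δ_{EE} = 0, so R_E = 72616/443.7 = 163.7 kip.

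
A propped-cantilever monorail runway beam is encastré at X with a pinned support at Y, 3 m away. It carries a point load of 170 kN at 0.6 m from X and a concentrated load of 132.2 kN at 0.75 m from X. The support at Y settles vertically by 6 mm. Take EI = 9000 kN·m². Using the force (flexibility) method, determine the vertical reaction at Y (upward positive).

Release the roller at Y. Primary structure: cantilever fixed at X.
Free-end deflection of the primary structure under the applied loading (downward +):
  point load 170 at a = 0.6: Pa²(3L − a)/(6EI) = 85.68/EI
  point load 132.2 at a = 0.75: Pa²(3L − a)/(6EI) = 102.2/EI
  δ_0 = 187.9/EI
Flexibility coefficient — unit upward force at Y: δ_{YY} = L³/(3EI) = 9/EI.
With EI = 9000 kN·m²: δ_0 = 0.020881 m and δ_{YY} = 0.001 m/kN.
Compatibility — the beam at Y must follow the support down by 0.006 m: δ_0 − R_Y·δ_{YY} = 0.006, so R_Y = (0.020881 − 0.006)/0.001 = 14.88 kN.

R_Y = 14.88 kN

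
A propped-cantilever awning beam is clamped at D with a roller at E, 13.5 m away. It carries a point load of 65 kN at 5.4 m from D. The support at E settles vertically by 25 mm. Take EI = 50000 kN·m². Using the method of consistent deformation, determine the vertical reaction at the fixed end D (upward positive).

R_D = 53 kN

Remove the prop at E; the released (primary) structure is a cantilever built in at D.
Downward deflection at the released point E due to the loads:
  point load 65 at a = 5.4: Pa²(3L − a)/(6EI) = 11088/EI
Tip deflection under a unit load at E: L³/(3EI) = 820.1/EI.
With EI = 50000 kN·m²: δ_0 = 0.22176 m and δ_{EE} = 0.016403 m/kN.
Compatibility — the beam at E must follow the support down by 0.025 m: δ_0 − R_E·δ_{EE} = 0.025, so R_E = (0.22176 − 0.025)/0.016403 = 12 kN.
Vertical equilibrium: R_D = ΣP − R_E = 65 − 12 = 53 kN.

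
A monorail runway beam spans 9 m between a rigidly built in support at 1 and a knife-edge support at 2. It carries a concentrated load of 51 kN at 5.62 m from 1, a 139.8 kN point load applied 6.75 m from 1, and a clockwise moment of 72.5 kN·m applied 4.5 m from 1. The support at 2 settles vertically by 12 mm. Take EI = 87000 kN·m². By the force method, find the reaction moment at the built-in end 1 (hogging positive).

Release the roller at 2. Primary structure: cantilever fixed at 1.
Deflection at 2 on the released cantilever, summing each load's contribution:
  point load 51 at a = 5.62: Pa²(3L − a)/(6EI) = 5740/EI
  point load 139.8 at a = 6.75: Pa²(3L − a)/(6EI) = 21498/EI
  clockwise couple 72.5 at a = 4.5: M₀a(2L − a)/(2EI) = 2202/EI
  δ_0 = 29440/EI
Tip deflection under a unit load at 2: L³/(3EI) = 243/EI.
With EI = 87000 kN·m²: δ_0 = 0.33839 m and δ_{22} = 0.002793 m/kN.
Compatibility — the beam at 2 must follow the support down by 0.012 m: δ_0 − R_2·δ_{22} = 0.012, so R_2 = (0.33839 − 0.012)/0.002793 = 116.9 kN.
Moment equilibrium about 1: M_1 = Σ(load moments about 1) − R_2·L = 1303 − 116.9×9 = 251.1 kN·m.

M_1 = 251.1 kN·m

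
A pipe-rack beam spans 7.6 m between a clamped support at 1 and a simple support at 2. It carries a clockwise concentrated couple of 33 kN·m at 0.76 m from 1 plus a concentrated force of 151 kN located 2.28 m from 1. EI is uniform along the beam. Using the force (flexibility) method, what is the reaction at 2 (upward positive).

Remove the prop at 2; the released (primary) structure is a cantilever built in at 1.
Primary-structure tip deflection at 2 by superposition:
  clockwise couple 33 at a = 0.76: M₀a(2L − a)/(2EI) = 181.1/EI
  point load 151 at a = 2.28: Pa²(3L − a)/(6EI) = 2685/EI
  δ_0 = 2866/EI
Flexibility coefficient — unit upward force at 2: δ_{22} = L³/(3EI) = 146.3/EI.
Compatibility at 2: δ_0 − R_2·δ_{22} = 0, so R_2 = 2866/146.3 = 19.58 kN.

R_2 = 19.58 kN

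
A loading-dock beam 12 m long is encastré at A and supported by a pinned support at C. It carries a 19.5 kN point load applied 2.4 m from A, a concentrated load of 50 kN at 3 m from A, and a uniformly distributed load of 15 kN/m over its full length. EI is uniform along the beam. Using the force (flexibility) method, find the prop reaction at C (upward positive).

R_C = 72.89 kN

Release the roller at C. Primary structure: cantilever fixed at A.
Primary-structure tip deflection at C by superposition:
  point load 19.5 at a = 2.4: Pa²(3L − a)/(6EI) = 629/EI
  point load 50 at a = 3: Pa²(3L − a)/(6EI) = 2475/EI
  UDL 15: wL⁴/(8EI) = 38880/EI
  δ_0 = 41984/EI
Tip deflection under a unit load at C: L³/(3EI) = 576/EI.
The prop prevents deflection at C: R_C = δ_0/δ_{CC} = 41984/576 = 72.89 kN.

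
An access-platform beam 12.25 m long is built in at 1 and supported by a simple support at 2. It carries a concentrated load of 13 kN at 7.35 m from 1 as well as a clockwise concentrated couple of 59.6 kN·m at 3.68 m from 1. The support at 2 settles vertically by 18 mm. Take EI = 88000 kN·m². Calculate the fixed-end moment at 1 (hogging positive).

Release the roller at 2. Primary structure: cantilever fixed at 1.
Downward deflection at the released point 2 due to the loads:
  point load 13 at a = 7.35: Pa²(3L − a)/(6EI) = 3441/EI
  clockwise couple 59.6 at a = 3.68: M₀a(2L − a)/(2EI) = 2283/EI
  δ_0 = 5724/EI
Flexibility coefficient — unit upward force at 2: δ_{22} = L³/(3EI) = 612.8/EI.
With EI = 88000 kN·m²: δ_0 = 0.06505 m and δ_{22} = 0.006963 m/kN.
Compatibility — the beam at 2 must follow the support down by 0.018 m: δ_0 − R_2·δ_{22} = 0.018, so R_2 = (0.06505 − 0.018)/0.006963 = 6.757 kN.
Moment equilibrium about 1: M_1 = Σ(load moments about 1) − R_2·L = 155.2 − 6.757×12.25 = 72.38 kN·m.

M_1 = 72.38 kN·m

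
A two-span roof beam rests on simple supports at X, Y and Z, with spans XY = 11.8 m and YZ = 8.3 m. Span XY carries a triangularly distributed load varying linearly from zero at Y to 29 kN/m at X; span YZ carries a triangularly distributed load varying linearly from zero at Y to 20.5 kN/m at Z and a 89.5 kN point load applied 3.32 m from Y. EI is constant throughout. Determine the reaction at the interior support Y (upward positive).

Take M_Y as the redundant. Released structure: two simple spans XY and YZ with a hinge at Y.
Rotations at Y on the released spans (each span's end-slope, ×1/EI):
  span XY: triangular load, peak 29: 7w₀L³/(360EI) = 926.5/EI
  span YZ: triangular load, peak 20.5: 7w₀L³/(360EI) = 227.9/EI
  span YZ: point load 89.5 at a = 3.32: Pab(L + b)/(6LEI) = 394.6/EI
  relative rotation θ_0 = (926.5 + 622.5)/EI = 1549/EI
A unit hogging moment at Y produces rotation L₁/(3EI) + L₂/(3EI) = 6.7/EI.
Compatibility: M_Y·(L₁+L₂)/(3EI) = θ_0, giving M_Y = 231.2 kN·m (hogging).
Span XY, ΣM about X with M_Y applied at Y: R_Y^{XY}·11.8 = 673 + 231.2, so R_Y^{XY} = 76.63 kN and R_X = 171.1 − 76.63 = 94.47 kN.
Span YZ, ΣM about Z: R_Y^{YZ}·8.3 = 681.1 + 231.2, so R_Y^{YZ} = 109.9 kN and R_Z = 174.6 − 109.9 = 64.66 kN.
R_Y = 76.63 + 109.9 = 186.5 kN.

R_Y = 186.5 kN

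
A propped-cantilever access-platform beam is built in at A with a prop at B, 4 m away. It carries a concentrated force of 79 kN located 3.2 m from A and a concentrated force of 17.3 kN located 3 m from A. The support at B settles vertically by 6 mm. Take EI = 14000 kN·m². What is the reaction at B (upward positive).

R_B = 62.63 kN

Release the roller at B. Primary structure: cantilever fixed at A.
Downward deflection at the released point B due to the loads:
  point load 79 at a = 3.2: Pa²(3L − a)/(6EI) = 1186/EI
  point load 17.3 at a = 3: Pa²(3L − a)/(6EI) = 233.6/EI
  δ_0 = 1420/EI
Flexibility coefficient — unit upward force at B: δ_{BB} = L³/(3EI) = 21.33/EI.
With EI = 14000 kN·m²: δ_0 = 0.10143 m and δ_{BB} = 0.001524 m/kN.
Compatibility — the beam at B must follow the support down by 0.006 m: δ_0 − R_B·δ_{BB} = 0.006, so R_B = (0.10143 − 0.006)/0.001524 = 62.63 kN.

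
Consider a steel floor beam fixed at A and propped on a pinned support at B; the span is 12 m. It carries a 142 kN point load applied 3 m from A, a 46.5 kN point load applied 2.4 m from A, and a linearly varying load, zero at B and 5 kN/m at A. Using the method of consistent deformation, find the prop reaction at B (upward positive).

R_B = 20.81 kN

Release the roller at B. Primary structure: cantilever fixed at A.
Free-end deflection of the primary structure under the applied loading (downward +):
  point load 142 at a = 3: Pa²(3L − a)/(6EI) = 7029/EI
  point load 46.5 at a = 2.4: Pa²(3L − a)/(6EI) = 1500/EI
  triangular load, peak 5 at the fixed end: w₀L⁴/(30EI) = 3456/EI
  δ_0 = 11985/EI
Flexibility coefficient — unit upward force at B: δ_{BB} = L³/(3EI) = 576/EI.
Compatibility at B: δ_0 − R_B·δ_{BB} = 0, so R_B = 11985/576 = 20.81 kN.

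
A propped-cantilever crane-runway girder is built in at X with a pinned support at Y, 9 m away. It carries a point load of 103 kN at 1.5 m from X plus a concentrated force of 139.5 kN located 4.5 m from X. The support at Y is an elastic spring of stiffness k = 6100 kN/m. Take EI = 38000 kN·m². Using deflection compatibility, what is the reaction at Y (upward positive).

Take the reaction at Y as the redundant and release it; the primary structure is a cantilever fixed at X.
Free-end deflection of the primary structure under the applied loading (downward +):
  point load 103 at a = 1.5: Pa²(3L − a)/(6EI) = 984.9/EI
  point load 139.5 at a = 4.5: Pa²(3L − a)/(6EI) = 10593/EI
  δ_0 = 11578/EI
Flexibility coefficient — unit upward force at Y: δ_{YY} = L³/(3EI) = 243/EI.
With EI = 38000 kN·m²: δ_0 = 0.30469 m and δ_{YY} = 0.006395 m/kN.
Compatibility — the spring shortens by R_Y/k under the reaction it provides: δ_0 − R_Y·δ_{YY} = R_Y/k. With 1/k = 0.000164 m/kN, R_Y = δ_0 / (δ_{YY} + 1/k) = 0.30469 / (0.006395 + 0.000164) = 46.46 kN.

R_Y = 46.46 kN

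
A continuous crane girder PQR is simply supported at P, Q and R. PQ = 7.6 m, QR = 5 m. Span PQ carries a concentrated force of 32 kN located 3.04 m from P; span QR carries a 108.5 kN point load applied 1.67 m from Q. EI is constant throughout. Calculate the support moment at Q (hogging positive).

Insert a hinge at Q; M_Q is the redundant, and each span becomes simply supported.
Discontinuity in slope at Q on the released structure — sum the simple-span end rotations:
  span PQ: point load 32 at a = 3.04: Pab(L + a)/(6LEI) = 103.5/EI
  span QR: point load 108.5 at a = 1.67: Pab(L + b)/(6LEI) = 167.5/EI
  relative rotation θ_0 = (103.5 + 167.5)/EI = 271/EI
A unit hogging moment at Q produces rotation L₁/(3EI) + L₂/(3EI) = 4.2/EI.
Slope continuity at Q: θ_0 = M_Q·4.2/EI, so M_Q = 271/4.2 = 64.53 kN·m (hogging).

M_Q = 64.53 kN·m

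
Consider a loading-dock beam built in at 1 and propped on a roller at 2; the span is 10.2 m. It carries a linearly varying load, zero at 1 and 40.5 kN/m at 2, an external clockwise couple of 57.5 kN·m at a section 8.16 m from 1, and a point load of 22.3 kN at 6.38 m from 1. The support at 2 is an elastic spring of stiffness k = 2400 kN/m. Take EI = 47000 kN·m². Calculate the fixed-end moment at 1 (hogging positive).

Take the reaction at 2 as the redundant and release it; the primary structure is a cantilever fixed at 1.
Downward deflection at the released point 2 due to the loads:
  triangular load, peak 40.5 at the free end: 11w₀L⁴/(120EI) = 40185/EI
  clockwise couple 57.5 at a = 8.16: M₀a(2L − a)/(2EI) = 2872/EI
  point load 22.3 at a = 6.38: Pa²(3L − a)/(6EI) = 3664/EI
  δ_0 = 46721/EI
Tip deflection under a unit load at 2: L³/(3EI) = 353.7/EI.
With EI = 47000 kN·m²: δ_0 = 0.99406 m and δ_{22} = 0.007526 m/kN.
Compatibility — the spring shortens by R_2/k under the reaction it provides: δ_0 − R_2·δ_{22} = R_2/k. With 1/k = 0.000417 m/kN, R_2 = δ_0 / (δ_{22} + 1/k) = 0.99406 / (0.007526 + 0.000417) = 125.1 kN.
Moment equilibrium about 1: M_1 = Σ(load moments about 1) − R_2·L = 1604 − 125.1×10.2 = 327.8 kN·m.

M_1 = 327.8 kN·m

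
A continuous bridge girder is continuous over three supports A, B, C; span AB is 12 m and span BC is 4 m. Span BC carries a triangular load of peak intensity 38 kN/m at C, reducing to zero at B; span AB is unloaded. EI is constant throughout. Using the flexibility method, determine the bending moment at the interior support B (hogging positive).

Insert a hinge at B; M_B is the redundant, and each span becomes simply supported.
Discontinuity in slope at B on the released structure — sum the simple-span end rotations:
  span BC: triangular load, peak 38: 7w₀L³/(360EI) = 47.29/EI
  relative rotation θ_0 = (0 + 47.29)/EI = 47.29/EI
A unit hogging moment at B produces rotation L₁/(3EI) + L₂/(3EI) = 5.333/EI.
Compatibility: M_B·(L₁+L₂)/(3EI) = θ_0, giving M_B = 8.867 kN·m (hogging).

M_B = 8.867 kN·m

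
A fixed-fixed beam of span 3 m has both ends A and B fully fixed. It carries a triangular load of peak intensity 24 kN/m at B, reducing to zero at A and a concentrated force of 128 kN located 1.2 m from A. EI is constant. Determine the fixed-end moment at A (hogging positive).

M_A = 62.5 kN·m

Take the two fixed-end moments M_A, M_B as redundants; the released structure is the simple span AB.
Simple-span end rotations at A and B under the given loads:
  at A: triangular load, peak 24: 7w₀L³/(360EI) = 12.6/EI
  at B: triangular load, peak 24: w₀L³/(45EI) = 14.4/EI
  at A: point load 128 at a = 1.2: Pab(L + b)/(6LEI) = 73.73/EI
  at B: point load 128 at a = 1.2: Pab(L + a)/(6LEI) = 64.51/EI
  θ_A0 = 86.33/EI,  θ_B0 = 78.91/EI
Flexibility coefficients: a unit moment at one end gives L/(3EI) there and L/(6EI) at the far end, so f₁₁ = f₂₂ = 1/EI and f₁₂ = f₂₁ = 0.5/EI.
Compatibility — zero rotation at each built-in end:
  1 M_A + 0.5 M_B = 86.33
  0.5 M_A + 1 M_B = 78.91
Solving the pair gives M_A = 62.5 kN·m and M_B = 47.66 kN·m (hogging).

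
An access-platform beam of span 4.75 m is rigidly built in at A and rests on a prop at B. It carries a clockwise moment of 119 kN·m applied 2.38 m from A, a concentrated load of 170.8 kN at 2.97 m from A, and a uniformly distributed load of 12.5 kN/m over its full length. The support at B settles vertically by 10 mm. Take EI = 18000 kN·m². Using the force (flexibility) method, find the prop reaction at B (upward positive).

Remove the prop at B; the released (primary) structure is a cantilever built in at A.
Free-end deflection of the primary structure under the applied loading (downward +):
  clockwise couple 119 at a = 2.38: M₀a(2L − a)/(2EI) = 1008/EI
  point load 170.8 at a = 2.97: Pa²(3L − a)/(6EI) = 2832/EI
  UDL 12.5: wL⁴/(8EI) = 795.4/EI
  δ_0 = 4636/EI
Flexibility coefficient — unit upward force at B: δ_{BB} = L³/(3EI) = 35.72/EI.
With EI = 18000 kN·m²: δ_0 = 0.25756 m and δ_{BB} = 0.001985 m/kN.
Compatibility — the beam at B must follow the support down by 0.01 m: δ_0 − R_B·δ_{BB} = 0.01, so R_B = (0.25756 − 0.01)/0.001985 = 124.7 kN.

R_B = 124.7 kN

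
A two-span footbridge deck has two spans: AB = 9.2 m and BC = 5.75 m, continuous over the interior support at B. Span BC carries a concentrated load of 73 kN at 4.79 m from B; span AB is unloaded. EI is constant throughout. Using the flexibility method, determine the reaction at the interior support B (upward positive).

R_B = 15.89 kN

Release continuity at B by inserting a hinge; the redundant is the internal moment M_B. The primary structure is two simply-supported spans AB and BC.
Rotations at B on the released spans (each span's end-slope, ×1/EI):
  span BC: point load 73 at a = 4.79: Pab(L + b)/(6LEI) = 65.29/EI
  relative rotation θ_0 = (0 + 65.29)/EI = 65.29/EI
A unit hogging moment at B produces rotation L₁/(3EI) + L₂/(3EI) = 4.983/EI.
Slope continuity at B: θ_0 = M_B·4.983/EI, so M_B = 65.29/4.983 = 13.1 kN·m (hogging).
Span AB, ΣM about A with M_B applied at B: R_B^{AB}·9.2 = 0 + 13.1, so R_B^{AB} = 1.424 kN and R_A = 0 − 1.424 = -1.424 kN.
Span BC, ΣM about C: R_B^{BC}·5.75 = 70.08 + 13.1, so R_B^{BC} = 14.47 kN and R_C = 73 − 14.47 = 58.53 kN.
R_B = 1.424 + 14.47 = 15.89 kN.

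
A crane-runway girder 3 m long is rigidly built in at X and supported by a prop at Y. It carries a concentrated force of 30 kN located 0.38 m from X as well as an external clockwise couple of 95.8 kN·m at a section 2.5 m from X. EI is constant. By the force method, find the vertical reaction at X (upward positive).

Choose R_Y as the redundant. The primary structure is the cantilever fixed at X.
Free-end deflection of the primary structure under the applied loading (downward +):
  point load 30 at a = 0.38: Pa²(3L − a)/(6EI) = 6.224/EI
  clockwise couple 95.8 at a = 2.5: M₀a(2L − a)/(2EI) = 419.1/EI
  δ_0 = 425.3/EI
Tip deflection under a unit load at Y: L³/(3EI) = 9/EI.
The prop prevents deflection at Y: R_Y = δ_0/δ_{YY} = 425.3/9 = 47.26 kN.
Vertical equilibrium: R_X = ΣP − R_Y = 30 − 47.26 = -17.26 kN.

R_X = -17.26 kN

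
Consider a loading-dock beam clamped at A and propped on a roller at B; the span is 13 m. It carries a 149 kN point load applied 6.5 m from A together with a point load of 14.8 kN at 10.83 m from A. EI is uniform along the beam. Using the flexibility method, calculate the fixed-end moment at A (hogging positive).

Release the roller at B. Primary structure: cantilever fixed at A.
Free-end deflection of the primary structure under the applied loading (downward +):
  point load 149 at a = 6.5: Pa²(3L − a)/(6EI) = 34099/EI
  point load 14.8 at a = 10.83: Pa²(3L − a)/(6EI) = 8150/EI
  δ_0 = 42249/EI
Flexibility coefficient — unit upward force at B: δ_{BB} = L³/(3EI) = 732.3/EI.
The prop prevents deflection at B: R_B = δ_0/δ_{BB} = 42249/732.3 = 57.69 kN.
Moment equilibrium about A: M_A = Σ(load moments about A) − R_B·L = 1129 − 57.69×13 = 378.8 kN·m.

M_A = 378.8 kN·m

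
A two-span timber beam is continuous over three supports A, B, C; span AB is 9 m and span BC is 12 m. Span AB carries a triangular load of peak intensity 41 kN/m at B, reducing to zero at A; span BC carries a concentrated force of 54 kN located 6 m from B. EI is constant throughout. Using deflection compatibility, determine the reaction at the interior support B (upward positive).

Insert a hinge at B; M_B is the redundant, and each span becomes simply supported.
Rotations at B on the released spans (each span's end-slope, ×1/EI):
  span AB: triangular load, peak 41: w₀L³/(45EI) = 664.2/EI
  span BC: point load 54 at a = 6: Pab(L + b)/(6LEI) = 486/EI
  relative rotation θ_0 = (664.2 + 486)/EI = 1150/EI
A unit hogging moment at B produces rotation L₁/(3EI) + L₂/(3EI) = 7/EI.
Slope continuity at B: θ_0 = M_B·7/EI, so M_B = 1150/7 = 164.3 kN·m (hogging).
Span AB, ΣM about A with M_B applied at B: R_B^{AB}·9 = 1107 + 164.3, so R_B^{AB} = 141.3 kN and R_A = 184.5 − 141.3 = 43.24 kN.
Span BC, ΣM about C: R_B^{BC}·12 = 324 + 164.3, so R_B^{BC} = 40.69 kN and R_C = 54 − 40.69 = 13.31 kN.
R_B = 141.3 + 40.69 = 181.9 kN.

R_B = 181.9 kN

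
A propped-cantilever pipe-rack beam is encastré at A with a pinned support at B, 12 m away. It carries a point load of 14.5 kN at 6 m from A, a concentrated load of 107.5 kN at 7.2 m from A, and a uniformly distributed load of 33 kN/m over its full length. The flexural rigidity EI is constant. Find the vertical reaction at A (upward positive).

R_A = 318.5 kN

Take the reaction at B as the redundant and release it; the primary structure is a cantilever fixed at A.
Primary-structure tip deflection at B by superposition:
  point load 14.5 at a = 6: Pa²(3L − a)/(6EI) = 2610/EI
  point load 107.5 at a = 7.2: Pa²(3L − a)/(6EI) = 26749/EI
  UDL 33: wL⁴/(8EI) = 85536/EI
  δ_0 = 114895/EI
Flexibility coefficient — unit upward force at B: δ_{BB} = L³/(3EI) = 576/EI.
Compatibility at B: δ_0 − R_B·δ_{BB} = 0, so R_B = 114895/576 = 199.5 kN.
Vertical equilibrium: R_A = ΣP − R_B = 518 − 199.5 = 318.5 kN.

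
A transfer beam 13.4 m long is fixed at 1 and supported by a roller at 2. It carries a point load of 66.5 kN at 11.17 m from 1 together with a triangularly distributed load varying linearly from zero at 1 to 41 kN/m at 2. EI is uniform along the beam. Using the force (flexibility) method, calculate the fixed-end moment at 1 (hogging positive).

M_1 = 501.5 kN·m

Take the reaction at 2 as the redundant and release it; the primary structure is a cantilever fixed at 1.
Free-end deflection of the primary structure under the applied loading (downward +):
  point load 66.5 at a = 11.17: Pa²(3L − a)/(6EI) = 40144/EI
  triangular load, peak 41 at the free end: 11w₀L⁴/(120EI) = 121175/EI
  δ_0 = 161320/EI
Flexibility coefficient — unit upward force at 2: δ_{22} = L³/(3EI) = 802/EI.
The prop prevents deflection at 2: R_2 = δ_0/δ_{22} = 161320/802 = 201.1 kN.
Moment equilibrium about 1: M_1 = Σ(load moments about 1) − R_2·L = 3197 − 201.1×13.4 = 501.5 kN·m.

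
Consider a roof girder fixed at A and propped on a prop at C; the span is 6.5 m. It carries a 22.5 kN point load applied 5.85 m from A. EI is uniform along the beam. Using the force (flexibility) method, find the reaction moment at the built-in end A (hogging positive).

Choose R_C as the redundant. The primary structure is the cantilever fixed at A.
Primary-structure tip deflection at C by superposition:
  point load 22.5 at a = 5.85: Pa²(3L − a)/(6EI) = 1752/EI
Tip deflection under a unit load at C: L³/(3EI) = 91.54/EI.
The prop prevents deflection at C: R_C = δ_0/δ_{CC} = 1752/91.54 = 19.14 kN.
Moment equilibrium about A: M_A = Σ(load moments about A) − R_C·L = 131.6 − 19.14×6.5 = 7.239 kN·m.

M_A = 7.239 kN·m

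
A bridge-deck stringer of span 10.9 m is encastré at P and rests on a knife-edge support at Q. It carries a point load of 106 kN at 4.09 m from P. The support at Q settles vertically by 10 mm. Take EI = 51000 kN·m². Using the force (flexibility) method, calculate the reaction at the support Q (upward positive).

Release the roller at Q. Primary structure: cantilever fixed at P.
Free-end deflection of the primary structure under the applied loading (downward +):
  point load 106 at a = 4.09: Pa²(3L − a)/(6EI) = 8455/EI
Tip deflection under a unit load at Q: L³/(3EI) = 431.7/EI.
With EI = 51000 kN·m²: δ_0 = 0.16579 m and δ_{QQ} = 0.008464 m/kN.
Compatibility — the beam at Q must follow the support down by 0.01 m: δ_0 − R_Q·δ_{QQ} = 0.01, so R_Q = (0.16579 − 0.01)/0.008464 = 18.41 kN.

R_Q = 18.41 kN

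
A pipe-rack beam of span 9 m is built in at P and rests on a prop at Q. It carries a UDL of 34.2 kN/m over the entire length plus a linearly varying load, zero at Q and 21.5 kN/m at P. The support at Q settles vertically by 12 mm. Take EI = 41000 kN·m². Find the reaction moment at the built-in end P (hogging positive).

M_P = 480.6 kN·m

Choose R_Q as the redundant. The primary structure is the cantilever fixed at P.
Deflection at Q on the released cantilever, summing each load's contribution:
  UDL 34.2: wL⁴/(8EI) = 28048/EI
  triangular load, peak 21.5 at the fixed end: w₀L⁴/(30EI) = 4702/EI
  δ_0 = 32750/EI
Tip deflection under a unit load at Q: L³/(3EI) = 243/EI.
With EI = 41000 kN·m²: δ_0 = 0.79879 m and δ_{QQ} = 0.005927 m/kN.
Compatibility — the beam at Q must follow the support down by 0.012 m: δ_0 − R_Q·δ_{QQ} = 0.012, so R_Q = (0.79879 − 0.012)/0.005927 = 132.8 kN.
Moment equilibrium about P: M_P = Σ(load moments about P) − R_Q·L = 1675 − 132.8×9 = 480.6 kN·m.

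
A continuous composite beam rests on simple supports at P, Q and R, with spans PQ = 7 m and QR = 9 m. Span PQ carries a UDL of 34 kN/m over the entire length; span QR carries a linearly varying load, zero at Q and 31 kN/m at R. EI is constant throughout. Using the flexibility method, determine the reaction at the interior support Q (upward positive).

Insert a hinge at Q; M_Q is the redundant, and each span becomes simply supported.
Rotations at Q on the released spans (each span's end-slope, ×1/EI):
  span PQ: UDL 34: wL³/(24EI) = 485.9/EI
  span QR: triangular load, peak 31: 7w₀L³/(360EI) = 439.4/EI
  relative rotation θ_0 = (485.9 + 439.4)/EI = 925.3/EI
A unit hogging moment at Q produces rotation L₁/(3EI) + L₂/(3EI) = 5.333/EI.
Compatibility: M_Q·(L₁+L₂)/(3EI) = θ_0, giving M_Q = 173.5 kN·m (hogging).
Span PQ, ΣM about P with M_Q applied at Q: R_Q^{PQ}·7 = 833 + 173.5, so R_Q^{PQ} = 143.8 kN and R_P = 238 − 143.8 = 94.21 kN.
Span QR, ΣM about R: R_Q^{QR}·9 = 418.5 + 173.5, so R_Q^{QR} = 65.78 kN and R_R = 139.5 − 65.78 = 73.72 kN.
R_Q = 143.8 + 65.78 = 209.6 kN.

R_Q = 209.6 kN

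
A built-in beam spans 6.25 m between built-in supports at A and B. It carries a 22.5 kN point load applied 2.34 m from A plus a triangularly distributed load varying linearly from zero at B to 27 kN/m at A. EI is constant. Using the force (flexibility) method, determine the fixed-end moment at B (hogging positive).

Take the two fixed-end moments M_A, M_B as redundants; the released structure is the simple span AB.
On the primary (simply-supported) span, the end slopes from the loading are:
  at A: point load 22.5 at a = 2.34: Pab(L + b)/(6LEI) = 55.77/EI
  at B: point load 22.5 at a = 2.34: Pab(L + a)/(6LEI) = 47.16/EI
  at A: triangular load, peak 27: w₀L³/(45EI) = 146.5/EI
  at B: triangular load, peak 27: 7w₀L³/(360EI) = 128.2/EI
  θ_A0 = 202.3/EI,  θ_B0 = 175.3/EI
Flexibility coefficients: a unit moment at one end gives L/(3EI) there and L/(6EI) at the far end, so f₁₁ = f₂₂ = 2.083/EI and f₁₂ = f₂₁ = 1.042/EI.
Compatibility — zero rotation at each built-in end:
  2.083 M_A + 1.042 M_B = 202.3
  1.042 M_A + 2.083 M_B = 175.3
Solving the pair gives M_A = 73.34 kN·m and M_B = 47.49 kN·m (hogging).

M_B = 47.49 kN·m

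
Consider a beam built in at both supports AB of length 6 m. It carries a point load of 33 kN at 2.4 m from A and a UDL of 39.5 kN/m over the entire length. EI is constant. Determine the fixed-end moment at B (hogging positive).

M_B = 137.5 kN·m

Take the two fixed-end moments M_A, M_B as redundants; the released structure is the simple span AB.
On the primary (simply-supported) span, the end slopes from the loading are:
  at A: point load 33 at a = 2.4: Pab(L + b)/(6LEI) = 76.03/EI
  at B: point load 33 at a = 2.4: Pab(L + a)/(6LEI) = 66.53/EI
  at A: UDL 39.5: wL³/(24EI) = 355.5/EI
  at B: UDL 39.5: wL³/(24EI) = 355.5/EI
  θ_A0 = 431.5/EI,  θ_B0 = 422/EI
Flexibility coefficients: a unit moment at one end gives L/(3EI) there and L/(6EI) at the far end, so f₁₁ = f₂₂ = 2/EI and f₁₂ = f₂₁ = 1/EI.
Compatibility — zero rotation at each built-in end:
  2 M_A + 1 M_B = 431.5
  1 M_A + 2 M_B = 422
Solving the pair gives M_A = 147 kN·m and M_B = 137.5 kN·m (hogging).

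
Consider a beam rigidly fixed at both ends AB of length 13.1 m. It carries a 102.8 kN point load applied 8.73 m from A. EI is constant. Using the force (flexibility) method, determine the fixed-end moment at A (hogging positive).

Release both end moments; the primary structure is a simply-supported span AB with redundants M_A and M_B.
Simple-span end rotations at A and B under the given loads:
  at A: point load 102.8 at a = 8.73: Pab(L + b)/(6LEI) = 871.7/EI
  at B: point load 102.8 at a = 8.73: Pab(L + a)/(6LEI) = 1089/EI
  θ_A0 = 871.7/EI,  θ_B0 = 1089/EI
Flexibility coefficients: a unit moment at one end gives L/(3EI) there and L/(6EI) at the far end, so f₁₁ = f₂₂ = 4.367/EI and f₁₂ = f₂₁ = 2.183/EI.
Compatibility — zero rotation at each built-in end:
  4.367 M_A + 2.183 M_B = 871.7
  2.183 M_A + 4.367 M_B = 1089
Solving the pair gives M_A = 99.87 kN·m and M_B = 199.5 kN·m (hogging).

M_A = 99.87 kN·m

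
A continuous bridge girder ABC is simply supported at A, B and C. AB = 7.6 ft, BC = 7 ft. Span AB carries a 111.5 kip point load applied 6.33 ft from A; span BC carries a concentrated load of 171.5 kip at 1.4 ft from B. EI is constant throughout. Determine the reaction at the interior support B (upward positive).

Take M_B as the redundant. Released structure: two simple spans AB and BC with a hinge at B.
End slopes at the hinge B, treating each span as simply supported:
  span AB: point load 111.5 at a = 6.33: Pab(L + a)/(6LEI) = 273.8/EI
  span BC: point load 171.5 at a = 1.4: Pab(L + b)/(6LEI) = 403.4/EI
  relative rotation θ_0 = (273.8 + 403.4)/EI = 677.2/EI
A unit hogging moment at B produces rotation L₁/(3EI) + L₂/(3EI) = 4.867/EI.
Compatibility: M_B·(L₁+L₂)/(3EI) = θ_0, giving M_B = 139.1 kip·ft (hogging).
Span AB, ΣM about A with M_B applied at B: R_B^{AB}·7.6 = 705.8 + 139.1, so R_B^{AB} = 111.2 kip and R_A = 111.5 − 111.2 = 0.3232 kip.
Span BC, ΣM about C: R_B^{BC}·7 = 960.4 + 139.1, so R_B^{BC} = 157.1 kip and R_C = 171.5 − 157.1 = 14.42 kip.
R_B = 111.2 + 157.1 = 268.3 kip.

R_B = 268.3 kip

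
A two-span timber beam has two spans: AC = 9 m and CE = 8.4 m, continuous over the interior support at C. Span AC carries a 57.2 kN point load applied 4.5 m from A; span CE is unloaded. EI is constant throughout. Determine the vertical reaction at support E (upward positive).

Release continuity at C by inserting a hinge; the redundant is the internal moment M_C. The primary structure is two simply-supported spans AC and CE.
Discontinuity in slope at C on the released structure — sum the simple-span end rotations:
  span AC: point load 57.2 at a = 4.5: Pab(L + a)/(6LEI) = 289.6/EI
  relative rotation θ_0 = (289.6 + 0)/EI = 289.6/EI
A unit hogging moment at C produces rotation L₁/(3EI) + L₂/(3EI) = 5.8/EI.
Slope continuity at C: θ_0 = M_C·5.8/EI, so M_C = 289.6/5.8 = 49.93 kN·m (hogging).
Span CE, ΣM about E: R_C^{CE}·8.4 = 0 + 49.93, so R_C^{CE} = 5.944 kN and R_E = 0 − 5.944 = -5.944 kN.

R_E = -5.944 kN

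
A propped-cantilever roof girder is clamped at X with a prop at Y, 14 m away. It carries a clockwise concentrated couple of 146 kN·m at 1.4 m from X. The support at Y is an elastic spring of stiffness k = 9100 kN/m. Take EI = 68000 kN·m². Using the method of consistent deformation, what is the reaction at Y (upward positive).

R_Y = 2.948 kN

Release the roller at Y. Primary structure: cantilever fixed at X.
Primary-structure tip deflection at Y by superposition:
  clockwise couple 146 at a = 1.4: M₀a(2L − a)/(2EI) = 2719/EI
Tip deflection under a unit load at Y: L³/(3EI) = 914.7/EI.
With EI = 68000 kN·m²: δ_0 = 0.039978 m and δ_{YY} = 0.013451 m/kN.
Compatibility — the spring shortens by R_Y/k under the reaction it provides: δ_0 − R_Y·δ_{YY} = R_Y/k. With 1/k = 0.00011 m/kN, R_Y = δ_0 / (δ_{YY} + 1/k) = 0.039978 / (0.013451 + 0.00011) = 2.948 kN.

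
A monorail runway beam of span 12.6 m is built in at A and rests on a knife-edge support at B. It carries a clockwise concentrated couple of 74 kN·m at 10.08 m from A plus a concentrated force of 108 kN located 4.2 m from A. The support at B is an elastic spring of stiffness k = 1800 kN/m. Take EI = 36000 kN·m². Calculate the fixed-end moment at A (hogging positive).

Take the reaction at B as the redundant and release it; the primary structure is a cantilever fixed at A.
Downward deflection at the released point B due to the loads:
  clockwise couple 74 at a = 10.08: M₀a(2L − a)/(2EI) = 5639/EI
  point load 108 at a = 4.2: Pa²(3L − a)/(6EI) = 10669/EI
  δ_0 = 16308/EI
Flexibility coefficient — unit upward force at B: δ_{BB} = L³/(3EI) = 666.8/EI.
With EI = 36000 kN·m²: δ_0 = 0.453 m and δ_{BB} = 0.018522 m/kN.
Compatibility — the spring shortens by R_B/k under the reaction it provides: δ_0 − R_B·δ_{BB} = R_B/k. With 1/k = 0.000556 m/kN, R_B = δ_0 / (δ_{BB} + 1/k) = 0.453 / (0.018522 + 0.000556) = 23.74 kN.
Moment equilibrium about A: M_A = Σ(load moments about A) − R_B·L = 527.6 − 23.74×12.6 = 228.4 kN·m.

M_A = 228.4 kN·m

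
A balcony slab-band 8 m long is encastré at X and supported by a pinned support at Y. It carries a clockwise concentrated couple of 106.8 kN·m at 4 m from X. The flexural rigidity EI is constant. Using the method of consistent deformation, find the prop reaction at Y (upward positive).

Take the reaction at Y as the redundant and release it; the primary structure is a cantilever fixed at X.
Free-end deflection of the primary structure under the applied loading (downward +):
  clockwise couple 106.8 at a = 4: M₀a(2L − a)/(2EI) = 2563/EI
Tip deflection under a unit load at Y: L³/(3EI) = 170.7/EI.
The prop prevents deflection at Y: R_Y = δ_0/δ_{YY} = 2563/170.7 = 15.02 kN.

R_Y = 15.02 kN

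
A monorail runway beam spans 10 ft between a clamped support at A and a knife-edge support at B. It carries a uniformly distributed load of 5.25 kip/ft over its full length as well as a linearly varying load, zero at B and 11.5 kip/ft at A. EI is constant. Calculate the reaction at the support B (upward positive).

Release the roller at B. Primary structure: cantilever fixed at A.
Deflection at B on the released cantilever, summing each load's contribution:
  UDL 5.25: wL⁴/(8EI) = 6562/EI
  triangular load, peak 11.5 at the fixed end: w₀L⁴/(30EI) = 3833/EI
  δ_0 = 10396/EI
Tip deflection under a unit load at B: L³/(3EI) = 333.3/EI.
The prop prevents deflection at B: R_B = δ_0/δ_{BB} = 10396/333.3 = 31.19 kip.

R_B = 31.19 kip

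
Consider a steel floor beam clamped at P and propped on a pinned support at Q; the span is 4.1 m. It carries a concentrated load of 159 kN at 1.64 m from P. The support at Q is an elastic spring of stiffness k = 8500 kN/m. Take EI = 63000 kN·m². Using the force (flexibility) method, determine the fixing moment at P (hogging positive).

Choose R_Q as the redundant. The primary structure is the cantilever fixed at P.
Primary-structure tip deflection at Q by superposition:
  point load 159 at a = 1.64: Pa²(3L − a)/(6EI) = 759.8/EI
Flexibility coefficient — unit upward force at Q: δ_{QQ} = L³/(3EI) = 22.97/EI.
With EI = 63000 kN·m²: δ_0 = 0.01206 m and δ_{QQ} = 0.000365 m/kN.
Compatibility — the spring shortens by R_Q/k under the reaction it provides: δ_0 − R_Q·δ_{QQ} = R_Q/k. With 1/k = 0.000118 m/kN, R_Q = δ_0 / (δ_{QQ} + 1/k) = 0.01206 / (0.000365 + 0.000118) = 25 kN.
Moment equilibrium about P: M_P = Σ(load moments about P) − R_Q·L = 260.8 − 25×4.1 = 158.2 kN·m.

M_P = 158.2 kN·m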